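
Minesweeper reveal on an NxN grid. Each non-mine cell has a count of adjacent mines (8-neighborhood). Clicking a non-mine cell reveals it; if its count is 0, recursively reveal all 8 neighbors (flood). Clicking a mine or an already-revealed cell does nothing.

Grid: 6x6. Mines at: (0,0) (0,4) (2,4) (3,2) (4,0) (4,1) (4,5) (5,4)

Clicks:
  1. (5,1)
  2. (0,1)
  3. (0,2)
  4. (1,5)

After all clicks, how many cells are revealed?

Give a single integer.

Answer: 11

Derivation:
Click 1 (5,1) count=2: revealed 1 new [(5,1)] -> total=1
Click 2 (0,1) count=1: revealed 1 new [(0,1)] -> total=2
Click 3 (0,2) count=0: revealed 8 new [(0,2) (0,3) (1,1) (1,2) (1,3) (2,1) (2,2) (2,3)] -> total=10
Click 4 (1,5) count=2: revealed 1 new [(1,5)] -> total=11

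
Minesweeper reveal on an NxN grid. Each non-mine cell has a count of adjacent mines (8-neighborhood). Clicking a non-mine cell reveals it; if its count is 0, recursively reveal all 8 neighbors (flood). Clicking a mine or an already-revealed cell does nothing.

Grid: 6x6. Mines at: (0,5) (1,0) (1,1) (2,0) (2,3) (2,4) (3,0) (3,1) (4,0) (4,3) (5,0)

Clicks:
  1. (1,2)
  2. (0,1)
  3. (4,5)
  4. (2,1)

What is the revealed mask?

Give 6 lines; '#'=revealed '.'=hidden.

Answer: .#....
..#...
.#....
....##
....##
....##

Derivation:
Click 1 (1,2) count=2: revealed 1 new [(1,2)] -> total=1
Click 2 (0,1) count=2: revealed 1 new [(0,1)] -> total=2
Click 3 (4,5) count=0: revealed 6 new [(3,4) (3,5) (4,4) (4,5) (5,4) (5,5)] -> total=8
Click 4 (2,1) count=5: revealed 1 new [(2,1)] -> total=9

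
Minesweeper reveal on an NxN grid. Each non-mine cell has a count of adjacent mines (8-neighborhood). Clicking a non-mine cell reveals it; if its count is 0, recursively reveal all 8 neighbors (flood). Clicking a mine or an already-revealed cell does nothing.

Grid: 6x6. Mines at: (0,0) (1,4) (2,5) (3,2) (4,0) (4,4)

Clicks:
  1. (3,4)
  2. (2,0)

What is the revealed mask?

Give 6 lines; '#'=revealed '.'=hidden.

Answer: ......
##....
##....
##..#.
......
......

Derivation:
Click 1 (3,4) count=2: revealed 1 new [(3,4)] -> total=1
Click 2 (2,0) count=0: revealed 6 new [(1,0) (1,1) (2,0) (2,1) (3,0) (3,1)] -> total=7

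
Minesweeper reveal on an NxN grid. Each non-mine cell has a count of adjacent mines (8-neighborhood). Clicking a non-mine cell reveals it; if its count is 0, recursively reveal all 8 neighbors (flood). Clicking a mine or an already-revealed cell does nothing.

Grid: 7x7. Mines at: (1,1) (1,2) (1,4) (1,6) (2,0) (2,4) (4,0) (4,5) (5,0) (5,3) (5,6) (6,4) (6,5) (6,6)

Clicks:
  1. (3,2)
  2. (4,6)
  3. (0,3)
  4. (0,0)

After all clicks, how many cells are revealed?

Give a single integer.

Click 1 (3,2) count=0: revealed 9 new [(2,1) (2,2) (2,3) (3,1) (3,2) (3,3) (4,1) (4,2) (4,3)] -> total=9
Click 2 (4,6) count=2: revealed 1 new [(4,6)] -> total=10
Click 3 (0,3) count=2: revealed 1 new [(0,3)] -> total=11
Click 4 (0,0) count=1: revealed 1 new [(0,0)] -> total=12

Answer: 12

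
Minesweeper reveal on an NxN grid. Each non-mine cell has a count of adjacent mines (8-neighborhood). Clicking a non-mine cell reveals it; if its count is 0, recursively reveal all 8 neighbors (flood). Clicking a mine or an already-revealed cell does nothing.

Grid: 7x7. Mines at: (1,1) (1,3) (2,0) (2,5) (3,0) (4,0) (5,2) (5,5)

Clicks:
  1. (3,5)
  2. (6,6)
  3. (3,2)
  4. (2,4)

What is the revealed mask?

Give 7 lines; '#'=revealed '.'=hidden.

Click 1 (3,5) count=1: revealed 1 new [(3,5)] -> total=1
Click 2 (6,6) count=1: revealed 1 new [(6,6)] -> total=2
Click 3 (3,2) count=0: revealed 12 new [(2,1) (2,2) (2,3) (2,4) (3,1) (3,2) (3,3) (3,4) (4,1) (4,2) (4,3) (4,4)] -> total=14
Click 4 (2,4) count=2: revealed 0 new [(none)] -> total=14

Answer: .......
.......
.####..
.#####.
.####..
.......
......#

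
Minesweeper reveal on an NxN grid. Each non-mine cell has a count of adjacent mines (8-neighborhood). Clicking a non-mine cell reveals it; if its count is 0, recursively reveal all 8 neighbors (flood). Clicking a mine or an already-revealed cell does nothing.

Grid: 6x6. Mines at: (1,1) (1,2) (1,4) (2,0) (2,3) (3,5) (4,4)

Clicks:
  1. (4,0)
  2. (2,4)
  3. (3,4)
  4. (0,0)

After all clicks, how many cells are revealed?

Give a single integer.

Click 1 (4,0) count=0: revealed 12 new [(3,0) (3,1) (3,2) (3,3) (4,0) (4,1) (4,2) (4,3) (5,0) (5,1) (5,2) (5,3)] -> total=12
Click 2 (2,4) count=3: revealed 1 new [(2,4)] -> total=13
Click 3 (3,4) count=3: revealed 1 new [(3,4)] -> total=14
Click 4 (0,0) count=1: revealed 1 new [(0,0)] -> total=15

Answer: 15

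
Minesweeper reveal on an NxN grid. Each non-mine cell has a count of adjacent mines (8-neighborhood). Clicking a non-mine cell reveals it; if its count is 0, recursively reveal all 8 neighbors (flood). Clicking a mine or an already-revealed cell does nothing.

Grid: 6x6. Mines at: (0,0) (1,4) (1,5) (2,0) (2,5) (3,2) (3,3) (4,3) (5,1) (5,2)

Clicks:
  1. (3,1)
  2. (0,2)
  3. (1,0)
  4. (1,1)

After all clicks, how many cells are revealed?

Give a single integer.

Click 1 (3,1) count=2: revealed 1 new [(3,1)] -> total=1
Click 2 (0,2) count=0: revealed 9 new [(0,1) (0,2) (0,3) (1,1) (1,2) (1,3) (2,1) (2,2) (2,3)] -> total=10
Click 3 (1,0) count=2: revealed 1 new [(1,0)] -> total=11
Click 4 (1,1) count=2: revealed 0 new [(none)] -> total=11

Answer: 11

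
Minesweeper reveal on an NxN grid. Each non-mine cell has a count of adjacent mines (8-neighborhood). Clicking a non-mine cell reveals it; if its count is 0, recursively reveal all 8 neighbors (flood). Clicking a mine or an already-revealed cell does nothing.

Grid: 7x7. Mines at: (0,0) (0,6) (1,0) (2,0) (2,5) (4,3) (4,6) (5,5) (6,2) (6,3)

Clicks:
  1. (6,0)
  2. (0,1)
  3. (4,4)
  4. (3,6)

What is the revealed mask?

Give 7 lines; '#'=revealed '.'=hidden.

Click 1 (6,0) count=0: revealed 11 new [(3,0) (3,1) (3,2) (4,0) (4,1) (4,2) (5,0) (5,1) (5,2) (6,0) (6,1)] -> total=11
Click 2 (0,1) count=2: revealed 1 new [(0,1)] -> total=12
Click 3 (4,4) count=2: revealed 1 new [(4,4)] -> total=13
Click 4 (3,6) count=2: revealed 1 new [(3,6)] -> total=14

Answer: .#.....
.......
.......
###...#
###.#..
###....
##.....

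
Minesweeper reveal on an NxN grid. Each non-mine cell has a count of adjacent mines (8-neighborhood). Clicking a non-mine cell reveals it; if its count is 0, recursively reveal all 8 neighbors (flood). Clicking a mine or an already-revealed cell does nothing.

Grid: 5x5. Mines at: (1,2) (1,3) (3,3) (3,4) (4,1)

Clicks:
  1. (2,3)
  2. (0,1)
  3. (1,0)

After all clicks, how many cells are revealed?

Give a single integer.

Answer: 9

Derivation:
Click 1 (2,3) count=4: revealed 1 new [(2,3)] -> total=1
Click 2 (0,1) count=1: revealed 1 new [(0,1)] -> total=2
Click 3 (1,0) count=0: revealed 7 new [(0,0) (1,0) (1,1) (2,0) (2,1) (3,0) (3,1)] -> total=9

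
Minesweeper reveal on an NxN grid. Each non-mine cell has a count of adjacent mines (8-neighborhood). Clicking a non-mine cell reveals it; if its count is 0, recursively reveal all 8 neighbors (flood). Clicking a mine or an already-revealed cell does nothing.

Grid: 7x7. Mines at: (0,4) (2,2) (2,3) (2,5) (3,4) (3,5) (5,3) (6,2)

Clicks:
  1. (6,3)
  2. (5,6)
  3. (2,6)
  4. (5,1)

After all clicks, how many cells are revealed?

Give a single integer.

Click 1 (6,3) count=2: revealed 1 new [(6,3)] -> total=1
Click 2 (5,6) count=0: revealed 9 new [(4,4) (4,5) (4,6) (5,4) (5,5) (5,6) (6,4) (6,5) (6,6)] -> total=10
Click 3 (2,6) count=2: revealed 1 new [(2,6)] -> total=11
Click 4 (5,1) count=1: revealed 1 new [(5,1)] -> total=12

Answer: 12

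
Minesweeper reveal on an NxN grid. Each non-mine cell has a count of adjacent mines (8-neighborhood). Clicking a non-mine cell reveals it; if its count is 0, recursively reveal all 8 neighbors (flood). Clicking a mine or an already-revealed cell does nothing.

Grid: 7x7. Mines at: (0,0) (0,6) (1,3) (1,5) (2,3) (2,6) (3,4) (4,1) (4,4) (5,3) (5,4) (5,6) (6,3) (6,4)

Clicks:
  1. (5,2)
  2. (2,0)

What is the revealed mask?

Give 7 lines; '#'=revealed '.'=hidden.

Answer: .......
###....
###....
###....
.......
..#....
.......

Derivation:
Click 1 (5,2) count=3: revealed 1 new [(5,2)] -> total=1
Click 2 (2,0) count=0: revealed 9 new [(1,0) (1,1) (1,2) (2,0) (2,1) (2,2) (3,0) (3,1) (3,2)] -> total=10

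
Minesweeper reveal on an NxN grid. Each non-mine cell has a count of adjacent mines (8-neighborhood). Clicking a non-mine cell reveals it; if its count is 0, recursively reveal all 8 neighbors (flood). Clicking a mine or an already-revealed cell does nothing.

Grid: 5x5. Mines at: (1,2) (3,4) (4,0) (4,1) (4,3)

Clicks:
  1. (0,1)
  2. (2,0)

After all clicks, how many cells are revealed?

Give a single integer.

Answer: 8

Derivation:
Click 1 (0,1) count=1: revealed 1 new [(0,1)] -> total=1
Click 2 (2,0) count=0: revealed 7 new [(0,0) (1,0) (1,1) (2,0) (2,1) (3,0) (3,1)] -> total=8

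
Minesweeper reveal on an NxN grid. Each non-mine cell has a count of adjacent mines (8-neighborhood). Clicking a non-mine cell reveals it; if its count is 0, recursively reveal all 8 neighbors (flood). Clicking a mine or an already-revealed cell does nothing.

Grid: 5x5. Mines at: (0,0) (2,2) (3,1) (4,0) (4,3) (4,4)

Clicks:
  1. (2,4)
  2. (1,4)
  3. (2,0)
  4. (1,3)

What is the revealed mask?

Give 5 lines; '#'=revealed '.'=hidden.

Click 1 (2,4) count=0: revealed 12 new [(0,1) (0,2) (0,3) (0,4) (1,1) (1,2) (1,3) (1,4) (2,3) (2,4) (3,3) (3,4)] -> total=12
Click 2 (1,4) count=0: revealed 0 new [(none)] -> total=12
Click 3 (2,0) count=1: revealed 1 new [(2,0)] -> total=13
Click 4 (1,3) count=1: revealed 0 new [(none)] -> total=13

Answer: .####
.####
#..##
...##
.....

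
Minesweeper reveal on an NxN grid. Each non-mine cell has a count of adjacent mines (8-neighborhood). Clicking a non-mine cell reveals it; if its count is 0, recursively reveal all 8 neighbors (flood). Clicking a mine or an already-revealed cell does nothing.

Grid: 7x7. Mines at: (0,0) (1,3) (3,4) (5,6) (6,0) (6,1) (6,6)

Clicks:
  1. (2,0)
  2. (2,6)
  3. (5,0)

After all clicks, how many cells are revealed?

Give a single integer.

Click 1 (2,0) count=0: revealed 27 new [(1,0) (1,1) (1,2) (2,0) (2,1) (2,2) (2,3) (3,0) (3,1) (3,2) (3,3) (4,0) (4,1) (4,2) (4,3) (4,4) (4,5) (5,0) (5,1) (5,2) (5,3) (5,4) (5,5) (6,2) (6,3) (6,4) (6,5)] -> total=27
Click 2 (2,6) count=0: revealed 12 new [(0,4) (0,5) (0,6) (1,4) (1,5) (1,6) (2,4) (2,5) (2,6) (3,5) (3,6) (4,6)] -> total=39
Click 3 (5,0) count=2: revealed 0 new [(none)] -> total=39

Answer: 39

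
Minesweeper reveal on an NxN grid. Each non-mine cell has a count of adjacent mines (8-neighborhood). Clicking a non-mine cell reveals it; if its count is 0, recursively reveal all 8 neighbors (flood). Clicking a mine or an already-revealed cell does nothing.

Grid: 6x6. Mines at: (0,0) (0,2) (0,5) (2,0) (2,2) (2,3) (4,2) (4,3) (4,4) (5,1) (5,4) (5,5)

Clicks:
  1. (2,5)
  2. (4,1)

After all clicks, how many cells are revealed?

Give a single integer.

Answer: 7

Derivation:
Click 1 (2,5) count=0: revealed 6 new [(1,4) (1,5) (2,4) (2,5) (3,4) (3,5)] -> total=6
Click 2 (4,1) count=2: revealed 1 new [(4,1)] -> total=7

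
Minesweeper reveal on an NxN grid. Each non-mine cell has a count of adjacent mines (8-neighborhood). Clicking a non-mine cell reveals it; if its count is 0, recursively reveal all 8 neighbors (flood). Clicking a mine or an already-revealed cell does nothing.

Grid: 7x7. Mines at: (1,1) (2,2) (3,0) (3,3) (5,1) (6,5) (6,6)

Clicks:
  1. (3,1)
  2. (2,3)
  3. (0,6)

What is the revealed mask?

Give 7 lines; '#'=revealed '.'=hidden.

Answer: ..#####
..#####
...####
.#..###
....###
....###
.......

Derivation:
Click 1 (3,1) count=2: revealed 1 new [(3,1)] -> total=1
Click 2 (2,3) count=2: revealed 1 new [(2,3)] -> total=2
Click 3 (0,6) count=0: revealed 22 new [(0,2) (0,3) (0,4) (0,5) (0,6) (1,2) (1,3) (1,4) (1,5) (1,6) (2,4) (2,5) (2,6) (3,4) (3,5) (3,6) (4,4) (4,5) (4,6) (5,4) (5,5) (5,6)] -> total=24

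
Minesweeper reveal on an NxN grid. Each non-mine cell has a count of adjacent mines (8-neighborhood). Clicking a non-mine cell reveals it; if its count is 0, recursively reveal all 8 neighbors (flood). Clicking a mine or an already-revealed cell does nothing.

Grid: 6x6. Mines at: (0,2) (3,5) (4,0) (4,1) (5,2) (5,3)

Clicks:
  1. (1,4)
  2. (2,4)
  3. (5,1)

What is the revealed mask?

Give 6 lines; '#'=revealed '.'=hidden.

Click 1 (1,4) count=0: revealed 25 new [(0,0) (0,1) (0,3) (0,4) (0,5) (1,0) (1,1) (1,2) (1,3) (1,4) (1,5) (2,0) (2,1) (2,2) (2,3) (2,4) (2,5) (3,0) (3,1) (3,2) (3,3) (3,4) (4,2) (4,3) (4,4)] -> total=25
Click 2 (2,4) count=1: revealed 0 new [(none)] -> total=25
Click 3 (5,1) count=3: revealed 1 new [(5,1)] -> total=26

Answer: ##.###
######
######
#####.
..###.
.#....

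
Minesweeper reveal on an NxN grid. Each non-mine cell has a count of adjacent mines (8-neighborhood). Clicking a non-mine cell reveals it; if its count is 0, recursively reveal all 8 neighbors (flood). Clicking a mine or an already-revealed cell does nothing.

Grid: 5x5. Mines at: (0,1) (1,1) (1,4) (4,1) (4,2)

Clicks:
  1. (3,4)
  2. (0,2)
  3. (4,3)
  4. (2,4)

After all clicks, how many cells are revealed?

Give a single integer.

Answer: 7

Derivation:
Click 1 (3,4) count=0: revealed 6 new [(2,3) (2,4) (3,3) (3,4) (4,3) (4,4)] -> total=6
Click 2 (0,2) count=2: revealed 1 new [(0,2)] -> total=7
Click 3 (4,3) count=1: revealed 0 new [(none)] -> total=7
Click 4 (2,4) count=1: revealed 0 new [(none)] -> total=7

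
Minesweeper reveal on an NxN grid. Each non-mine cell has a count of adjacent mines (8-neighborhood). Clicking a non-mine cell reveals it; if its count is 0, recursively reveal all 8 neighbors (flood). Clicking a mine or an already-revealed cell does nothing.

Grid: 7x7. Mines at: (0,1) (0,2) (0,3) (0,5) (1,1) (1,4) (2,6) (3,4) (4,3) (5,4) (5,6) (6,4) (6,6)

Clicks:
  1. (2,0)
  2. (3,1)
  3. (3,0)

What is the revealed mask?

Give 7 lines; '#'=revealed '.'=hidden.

Answer: .......
.......
###....
###....
###....
####...
####...

Derivation:
Click 1 (2,0) count=1: revealed 1 new [(2,0)] -> total=1
Click 2 (3,1) count=0: revealed 16 new [(2,1) (2,2) (3,0) (3,1) (3,2) (4,0) (4,1) (4,2) (5,0) (5,1) (5,2) (5,3) (6,0) (6,1) (6,2) (6,3)] -> total=17
Click 3 (3,0) count=0: revealed 0 new [(none)] -> total=17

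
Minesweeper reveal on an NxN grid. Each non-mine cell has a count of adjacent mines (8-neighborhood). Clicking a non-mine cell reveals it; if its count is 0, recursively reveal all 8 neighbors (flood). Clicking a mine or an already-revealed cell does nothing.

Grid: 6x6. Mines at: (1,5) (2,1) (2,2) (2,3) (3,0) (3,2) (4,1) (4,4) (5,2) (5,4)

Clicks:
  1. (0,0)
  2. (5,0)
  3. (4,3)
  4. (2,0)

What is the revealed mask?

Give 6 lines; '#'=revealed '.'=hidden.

Click 1 (0,0) count=0: revealed 10 new [(0,0) (0,1) (0,2) (0,3) (0,4) (1,0) (1,1) (1,2) (1,3) (1,4)] -> total=10
Click 2 (5,0) count=1: revealed 1 new [(5,0)] -> total=11
Click 3 (4,3) count=4: revealed 1 new [(4,3)] -> total=12
Click 4 (2,0) count=2: revealed 1 new [(2,0)] -> total=13

Answer: #####.
#####.
#.....
......
...#..
#.....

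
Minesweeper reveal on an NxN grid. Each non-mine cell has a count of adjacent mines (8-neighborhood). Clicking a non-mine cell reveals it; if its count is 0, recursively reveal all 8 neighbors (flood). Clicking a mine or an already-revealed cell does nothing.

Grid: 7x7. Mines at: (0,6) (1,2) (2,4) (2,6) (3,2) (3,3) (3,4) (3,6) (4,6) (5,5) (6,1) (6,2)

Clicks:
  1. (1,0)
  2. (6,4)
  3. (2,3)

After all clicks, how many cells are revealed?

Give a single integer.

Click 1 (1,0) count=0: revealed 12 new [(0,0) (0,1) (1,0) (1,1) (2,0) (2,1) (3,0) (3,1) (4,0) (4,1) (5,0) (5,1)] -> total=12
Click 2 (6,4) count=1: revealed 1 new [(6,4)] -> total=13
Click 3 (2,3) count=5: revealed 1 new [(2,3)] -> total=14

Answer: 14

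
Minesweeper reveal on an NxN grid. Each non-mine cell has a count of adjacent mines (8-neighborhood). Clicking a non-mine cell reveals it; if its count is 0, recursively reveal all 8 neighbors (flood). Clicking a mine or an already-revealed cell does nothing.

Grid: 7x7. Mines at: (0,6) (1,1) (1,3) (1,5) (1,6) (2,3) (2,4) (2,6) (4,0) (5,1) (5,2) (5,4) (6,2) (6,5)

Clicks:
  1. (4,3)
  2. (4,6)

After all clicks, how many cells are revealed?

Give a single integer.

Answer: 7

Derivation:
Click 1 (4,3) count=2: revealed 1 new [(4,3)] -> total=1
Click 2 (4,6) count=0: revealed 6 new [(3,5) (3,6) (4,5) (4,6) (5,5) (5,6)] -> total=7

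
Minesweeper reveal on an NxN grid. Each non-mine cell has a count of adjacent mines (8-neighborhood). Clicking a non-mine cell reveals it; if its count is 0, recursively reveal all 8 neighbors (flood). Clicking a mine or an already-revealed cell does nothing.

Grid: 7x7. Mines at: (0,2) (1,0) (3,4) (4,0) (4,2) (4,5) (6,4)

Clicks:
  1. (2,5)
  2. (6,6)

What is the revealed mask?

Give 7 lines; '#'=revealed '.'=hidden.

Click 1 (2,5) count=1: revealed 1 new [(2,5)] -> total=1
Click 2 (6,6) count=0: revealed 4 new [(5,5) (5,6) (6,5) (6,6)] -> total=5

Answer: .......
.......
.....#.
.......
.......
.....##
.....##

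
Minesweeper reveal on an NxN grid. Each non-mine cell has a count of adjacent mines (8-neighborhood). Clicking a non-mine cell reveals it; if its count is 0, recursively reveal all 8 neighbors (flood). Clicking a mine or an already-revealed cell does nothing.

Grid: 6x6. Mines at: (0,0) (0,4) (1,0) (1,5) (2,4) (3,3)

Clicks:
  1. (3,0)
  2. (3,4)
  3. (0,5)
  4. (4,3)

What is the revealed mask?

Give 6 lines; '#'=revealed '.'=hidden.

Answer: .....#
......
###...
###.##
######
######

Derivation:
Click 1 (3,0) count=0: revealed 20 new [(2,0) (2,1) (2,2) (3,0) (3,1) (3,2) (3,4) (3,5) (4,0) (4,1) (4,2) (4,3) (4,4) (4,5) (5,0) (5,1) (5,2) (5,3) (5,4) (5,5)] -> total=20
Click 2 (3,4) count=2: revealed 0 new [(none)] -> total=20
Click 3 (0,5) count=2: revealed 1 new [(0,5)] -> total=21
Click 4 (4,3) count=1: revealed 0 new [(none)] -> total=21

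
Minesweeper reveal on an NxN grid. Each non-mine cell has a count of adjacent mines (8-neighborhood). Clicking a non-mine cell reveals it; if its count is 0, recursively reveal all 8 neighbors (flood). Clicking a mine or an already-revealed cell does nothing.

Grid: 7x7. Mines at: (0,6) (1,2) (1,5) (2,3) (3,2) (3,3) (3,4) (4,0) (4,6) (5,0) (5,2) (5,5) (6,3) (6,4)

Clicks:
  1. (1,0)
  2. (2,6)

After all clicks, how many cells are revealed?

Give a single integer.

Click 1 (1,0) count=0: revealed 8 new [(0,0) (0,1) (1,0) (1,1) (2,0) (2,1) (3,0) (3,1)] -> total=8
Click 2 (2,6) count=1: revealed 1 new [(2,6)] -> total=9

Answer: 9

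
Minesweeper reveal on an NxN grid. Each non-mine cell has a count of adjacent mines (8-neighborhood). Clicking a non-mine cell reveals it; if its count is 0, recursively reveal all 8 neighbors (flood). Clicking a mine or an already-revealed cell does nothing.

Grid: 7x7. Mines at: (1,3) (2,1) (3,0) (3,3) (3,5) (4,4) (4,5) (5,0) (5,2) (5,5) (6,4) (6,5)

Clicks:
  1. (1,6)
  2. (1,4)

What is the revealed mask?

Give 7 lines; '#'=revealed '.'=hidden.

Click 1 (1,6) count=0: revealed 9 new [(0,4) (0,5) (0,6) (1,4) (1,5) (1,6) (2,4) (2,5) (2,6)] -> total=9
Click 2 (1,4) count=1: revealed 0 new [(none)] -> total=9

Answer: ....###
....###
....###
.......
.......
.......
.......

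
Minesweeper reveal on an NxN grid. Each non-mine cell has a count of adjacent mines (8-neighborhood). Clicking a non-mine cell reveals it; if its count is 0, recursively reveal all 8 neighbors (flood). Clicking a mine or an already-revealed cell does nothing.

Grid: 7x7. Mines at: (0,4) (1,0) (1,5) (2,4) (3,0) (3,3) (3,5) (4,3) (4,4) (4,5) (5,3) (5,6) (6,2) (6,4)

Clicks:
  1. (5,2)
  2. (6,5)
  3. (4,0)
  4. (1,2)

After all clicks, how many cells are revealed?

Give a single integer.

Answer: 12

Derivation:
Click 1 (5,2) count=3: revealed 1 new [(5,2)] -> total=1
Click 2 (6,5) count=2: revealed 1 new [(6,5)] -> total=2
Click 3 (4,0) count=1: revealed 1 new [(4,0)] -> total=3
Click 4 (1,2) count=0: revealed 9 new [(0,1) (0,2) (0,3) (1,1) (1,2) (1,3) (2,1) (2,2) (2,3)] -> total=12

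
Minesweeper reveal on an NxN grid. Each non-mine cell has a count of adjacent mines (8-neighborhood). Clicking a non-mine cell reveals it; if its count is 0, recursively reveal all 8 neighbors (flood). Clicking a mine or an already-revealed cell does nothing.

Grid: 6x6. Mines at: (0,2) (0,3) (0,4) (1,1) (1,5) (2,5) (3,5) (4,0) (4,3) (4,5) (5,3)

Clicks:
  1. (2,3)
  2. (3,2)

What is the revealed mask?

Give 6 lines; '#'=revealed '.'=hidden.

Answer: ......
..###.
..###.
..###.
......
......

Derivation:
Click 1 (2,3) count=0: revealed 9 new [(1,2) (1,3) (1,4) (2,2) (2,3) (2,4) (3,2) (3,3) (3,4)] -> total=9
Click 2 (3,2) count=1: revealed 0 new [(none)] -> total=9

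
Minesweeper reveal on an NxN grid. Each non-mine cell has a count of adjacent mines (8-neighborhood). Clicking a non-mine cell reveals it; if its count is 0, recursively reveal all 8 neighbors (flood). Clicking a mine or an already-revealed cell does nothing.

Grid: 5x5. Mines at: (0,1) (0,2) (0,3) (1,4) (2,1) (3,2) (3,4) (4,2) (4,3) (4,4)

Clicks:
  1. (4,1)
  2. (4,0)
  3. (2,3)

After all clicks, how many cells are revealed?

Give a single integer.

Click 1 (4,1) count=2: revealed 1 new [(4,1)] -> total=1
Click 2 (4,0) count=0: revealed 3 new [(3,0) (3,1) (4,0)] -> total=4
Click 3 (2,3) count=3: revealed 1 new [(2,3)] -> total=5

Answer: 5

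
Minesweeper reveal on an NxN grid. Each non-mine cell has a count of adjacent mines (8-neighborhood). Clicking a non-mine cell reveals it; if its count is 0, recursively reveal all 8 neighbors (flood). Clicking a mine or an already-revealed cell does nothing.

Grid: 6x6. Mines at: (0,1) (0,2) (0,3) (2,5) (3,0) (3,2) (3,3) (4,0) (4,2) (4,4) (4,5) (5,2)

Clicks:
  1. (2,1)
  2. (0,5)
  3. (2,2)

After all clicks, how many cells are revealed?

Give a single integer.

Click 1 (2,1) count=2: revealed 1 new [(2,1)] -> total=1
Click 2 (0,5) count=0: revealed 4 new [(0,4) (0,5) (1,4) (1,5)] -> total=5
Click 3 (2,2) count=2: revealed 1 new [(2,2)] -> total=6

Answer: 6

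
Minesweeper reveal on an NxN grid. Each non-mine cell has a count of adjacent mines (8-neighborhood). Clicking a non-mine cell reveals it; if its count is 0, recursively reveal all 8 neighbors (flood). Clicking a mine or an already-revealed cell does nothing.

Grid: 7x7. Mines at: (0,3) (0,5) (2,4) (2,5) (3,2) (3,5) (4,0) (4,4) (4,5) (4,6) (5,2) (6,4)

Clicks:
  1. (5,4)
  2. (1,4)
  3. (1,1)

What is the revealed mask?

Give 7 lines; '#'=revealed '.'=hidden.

Click 1 (5,4) count=3: revealed 1 new [(5,4)] -> total=1
Click 2 (1,4) count=4: revealed 1 new [(1,4)] -> total=2
Click 3 (1,1) count=0: revealed 11 new [(0,0) (0,1) (0,2) (1,0) (1,1) (1,2) (2,0) (2,1) (2,2) (3,0) (3,1)] -> total=13

Answer: ###....
###.#..
###....
##.....
.......
....#..
.......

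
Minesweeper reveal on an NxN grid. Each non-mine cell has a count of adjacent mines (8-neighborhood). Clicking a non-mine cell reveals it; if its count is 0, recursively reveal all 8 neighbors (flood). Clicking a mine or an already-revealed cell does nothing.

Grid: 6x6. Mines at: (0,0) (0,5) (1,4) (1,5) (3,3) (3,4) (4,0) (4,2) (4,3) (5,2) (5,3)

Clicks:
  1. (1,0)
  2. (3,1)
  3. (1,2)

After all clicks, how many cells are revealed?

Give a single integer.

Answer: 14

Derivation:
Click 1 (1,0) count=1: revealed 1 new [(1,0)] -> total=1
Click 2 (3,1) count=2: revealed 1 new [(3,1)] -> total=2
Click 3 (1,2) count=0: revealed 12 new [(0,1) (0,2) (0,3) (1,1) (1,2) (1,3) (2,0) (2,1) (2,2) (2,3) (3,0) (3,2)] -> total=14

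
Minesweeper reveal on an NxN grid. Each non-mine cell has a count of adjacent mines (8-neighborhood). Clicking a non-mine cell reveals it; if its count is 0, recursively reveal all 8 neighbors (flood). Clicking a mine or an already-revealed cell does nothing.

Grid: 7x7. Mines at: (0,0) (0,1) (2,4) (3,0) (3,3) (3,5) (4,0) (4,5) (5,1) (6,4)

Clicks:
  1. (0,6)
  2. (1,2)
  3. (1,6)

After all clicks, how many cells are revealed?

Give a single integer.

Answer: 12

Derivation:
Click 1 (0,6) count=0: revealed 12 new [(0,2) (0,3) (0,4) (0,5) (0,6) (1,2) (1,3) (1,4) (1,5) (1,6) (2,5) (2,6)] -> total=12
Click 2 (1,2) count=1: revealed 0 new [(none)] -> total=12
Click 3 (1,6) count=0: revealed 0 new [(none)] -> total=12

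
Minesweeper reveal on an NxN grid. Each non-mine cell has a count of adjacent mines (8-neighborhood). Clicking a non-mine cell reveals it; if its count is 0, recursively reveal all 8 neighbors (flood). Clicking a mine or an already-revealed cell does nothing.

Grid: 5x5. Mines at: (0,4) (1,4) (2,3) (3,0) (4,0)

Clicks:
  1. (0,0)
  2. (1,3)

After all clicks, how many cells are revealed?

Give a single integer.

Click 1 (0,0) count=0: revealed 11 new [(0,0) (0,1) (0,2) (0,3) (1,0) (1,1) (1,2) (1,3) (2,0) (2,1) (2,2)] -> total=11
Click 2 (1,3) count=3: revealed 0 new [(none)] -> total=11

Answer: 11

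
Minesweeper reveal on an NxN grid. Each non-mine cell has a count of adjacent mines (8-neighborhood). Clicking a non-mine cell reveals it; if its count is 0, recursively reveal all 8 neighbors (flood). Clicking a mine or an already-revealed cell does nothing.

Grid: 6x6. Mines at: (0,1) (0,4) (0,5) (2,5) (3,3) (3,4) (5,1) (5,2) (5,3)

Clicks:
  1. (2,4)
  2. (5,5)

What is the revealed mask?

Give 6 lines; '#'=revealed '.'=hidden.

Click 1 (2,4) count=3: revealed 1 new [(2,4)] -> total=1
Click 2 (5,5) count=0: revealed 4 new [(4,4) (4,5) (5,4) (5,5)] -> total=5

Answer: ......
......
....#.
......
....##
....##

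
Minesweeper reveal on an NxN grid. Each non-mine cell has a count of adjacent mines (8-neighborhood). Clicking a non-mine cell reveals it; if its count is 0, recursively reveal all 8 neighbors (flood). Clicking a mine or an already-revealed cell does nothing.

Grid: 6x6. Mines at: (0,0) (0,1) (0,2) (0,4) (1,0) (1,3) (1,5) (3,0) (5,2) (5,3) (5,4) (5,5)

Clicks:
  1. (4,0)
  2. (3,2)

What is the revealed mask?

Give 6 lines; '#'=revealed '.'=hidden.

Click 1 (4,0) count=1: revealed 1 new [(4,0)] -> total=1
Click 2 (3,2) count=0: revealed 15 new [(2,1) (2,2) (2,3) (2,4) (2,5) (3,1) (3,2) (3,3) (3,4) (3,5) (4,1) (4,2) (4,3) (4,4) (4,5)] -> total=16

Answer: ......
......
.#####
.#####
######
......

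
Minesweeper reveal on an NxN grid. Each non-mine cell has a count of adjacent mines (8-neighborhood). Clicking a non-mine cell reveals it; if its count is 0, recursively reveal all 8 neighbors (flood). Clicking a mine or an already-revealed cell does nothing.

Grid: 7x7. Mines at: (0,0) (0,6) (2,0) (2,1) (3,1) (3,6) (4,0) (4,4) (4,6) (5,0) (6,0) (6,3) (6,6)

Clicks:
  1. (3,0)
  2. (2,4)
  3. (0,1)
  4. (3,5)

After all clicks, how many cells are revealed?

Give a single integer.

Answer: 19

Derivation:
Click 1 (3,0) count=4: revealed 1 new [(3,0)] -> total=1
Click 2 (2,4) count=0: revealed 18 new [(0,1) (0,2) (0,3) (0,4) (0,5) (1,1) (1,2) (1,3) (1,4) (1,5) (2,2) (2,3) (2,4) (2,5) (3,2) (3,3) (3,4) (3,5)] -> total=19
Click 3 (0,1) count=1: revealed 0 new [(none)] -> total=19
Click 4 (3,5) count=3: revealed 0 new [(none)] -> total=19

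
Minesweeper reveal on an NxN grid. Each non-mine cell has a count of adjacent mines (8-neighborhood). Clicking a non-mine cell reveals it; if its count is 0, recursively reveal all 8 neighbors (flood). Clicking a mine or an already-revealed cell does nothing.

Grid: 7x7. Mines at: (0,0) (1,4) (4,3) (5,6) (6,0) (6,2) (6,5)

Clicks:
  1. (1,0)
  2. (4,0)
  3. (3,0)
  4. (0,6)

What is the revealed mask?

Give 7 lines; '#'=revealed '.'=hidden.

Answer: .###.##
####.##
#######
#######
###.###
###....
.......

Derivation:
Click 1 (1,0) count=1: revealed 1 new [(1,0)] -> total=1
Click 2 (4,0) count=0: revealed 20 new [(0,1) (0,2) (0,3) (1,1) (1,2) (1,3) (2,0) (2,1) (2,2) (2,3) (3,0) (3,1) (3,2) (3,3) (4,0) (4,1) (4,2) (5,0) (5,1) (5,2)] -> total=21
Click 3 (3,0) count=0: revealed 0 new [(none)] -> total=21
Click 4 (0,6) count=0: revealed 13 new [(0,5) (0,6) (1,5) (1,6) (2,4) (2,5) (2,6) (3,4) (3,5) (3,6) (4,4) (4,5) (4,6)] -> total=34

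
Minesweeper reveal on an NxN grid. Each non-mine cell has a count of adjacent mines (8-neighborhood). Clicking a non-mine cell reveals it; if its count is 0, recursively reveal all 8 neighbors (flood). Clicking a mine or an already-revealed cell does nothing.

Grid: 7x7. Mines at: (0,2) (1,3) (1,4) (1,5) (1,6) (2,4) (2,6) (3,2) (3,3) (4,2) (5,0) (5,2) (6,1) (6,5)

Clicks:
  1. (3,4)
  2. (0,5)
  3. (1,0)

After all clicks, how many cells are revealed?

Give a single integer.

Click 1 (3,4) count=2: revealed 1 new [(3,4)] -> total=1
Click 2 (0,5) count=3: revealed 1 new [(0,5)] -> total=2
Click 3 (1,0) count=0: revealed 10 new [(0,0) (0,1) (1,0) (1,1) (2,0) (2,1) (3,0) (3,1) (4,0) (4,1)] -> total=12

Answer: 12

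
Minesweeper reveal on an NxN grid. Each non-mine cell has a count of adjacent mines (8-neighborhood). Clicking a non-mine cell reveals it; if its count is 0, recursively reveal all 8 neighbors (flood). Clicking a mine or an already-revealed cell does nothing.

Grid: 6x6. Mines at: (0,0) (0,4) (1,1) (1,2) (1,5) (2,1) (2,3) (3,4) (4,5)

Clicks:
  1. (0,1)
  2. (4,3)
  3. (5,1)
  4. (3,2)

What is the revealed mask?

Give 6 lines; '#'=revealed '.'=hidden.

Click 1 (0,1) count=3: revealed 1 new [(0,1)] -> total=1
Click 2 (4,3) count=1: revealed 1 new [(4,3)] -> total=2
Click 3 (5,1) count=0: revealed 13 new [(3,0) (3,1) (3,2) (3,3) (4,0) (4,1) (4,2) (4,4) (5,0) (5,1) (5,2) (5,3) (5,4)] -> total=15
Click 4 (3,2) count=2: revealed 0 new [(none)] -> total=15

Answer: .#....
......
......
####..
#####.
#####.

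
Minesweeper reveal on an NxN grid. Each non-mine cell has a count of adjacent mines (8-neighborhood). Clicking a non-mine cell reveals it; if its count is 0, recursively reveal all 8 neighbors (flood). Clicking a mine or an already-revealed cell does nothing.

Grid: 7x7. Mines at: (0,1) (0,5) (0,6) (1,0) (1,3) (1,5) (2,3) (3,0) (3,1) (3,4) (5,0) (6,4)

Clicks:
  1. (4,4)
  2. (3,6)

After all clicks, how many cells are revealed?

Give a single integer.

Answer: 11

Derivation:
Click 1 (4,4) count=1: revealed 1 new [(4,4)] -> total=1
Click 2 (3,6) count=0: revealed 10 new [(2,5) (2,6) (3,5) (3,6) (4,5) (4,6) (5,5) (5,6) (6,5) (6,6)] -> total=11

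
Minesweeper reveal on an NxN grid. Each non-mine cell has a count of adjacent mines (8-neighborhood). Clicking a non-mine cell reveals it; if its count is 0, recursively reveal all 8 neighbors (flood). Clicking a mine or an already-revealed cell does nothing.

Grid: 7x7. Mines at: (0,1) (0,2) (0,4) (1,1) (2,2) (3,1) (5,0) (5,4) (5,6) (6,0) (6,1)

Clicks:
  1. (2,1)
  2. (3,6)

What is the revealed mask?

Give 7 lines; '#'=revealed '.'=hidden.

Click 1 (2,1) count=3: revealed 1 new [(2,1)] -> total=1
Click 2 (3,6) count=0: revealed 18 new [(0,5) (0,6) (1,3) (1,4) (1,5) (1,6) (2,3) (2,4) (2,5) (2,6) (3,3) (3,4) (3,5) (3,6) (4,3) (4,4) (4,5) (4,6)] -> total=19

Answer: .....##
...####
.#.####
...####
...####
.......
.......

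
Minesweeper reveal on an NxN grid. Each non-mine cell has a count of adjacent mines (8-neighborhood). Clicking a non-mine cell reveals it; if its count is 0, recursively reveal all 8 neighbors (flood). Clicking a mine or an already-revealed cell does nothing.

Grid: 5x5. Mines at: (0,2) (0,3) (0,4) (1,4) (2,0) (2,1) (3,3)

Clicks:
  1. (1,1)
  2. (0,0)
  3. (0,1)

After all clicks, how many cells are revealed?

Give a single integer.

Click 1 (1,1) count=3: revealed 1 new [(1,1)] -> total=1
Click 2 (0,0) count=0: revealed 3 new [(0,0) (0,1) (1,0)] -> total=4
Click 3 (0,1) count=1: revealed 0 new [(none)] -> total=4

Answer: 4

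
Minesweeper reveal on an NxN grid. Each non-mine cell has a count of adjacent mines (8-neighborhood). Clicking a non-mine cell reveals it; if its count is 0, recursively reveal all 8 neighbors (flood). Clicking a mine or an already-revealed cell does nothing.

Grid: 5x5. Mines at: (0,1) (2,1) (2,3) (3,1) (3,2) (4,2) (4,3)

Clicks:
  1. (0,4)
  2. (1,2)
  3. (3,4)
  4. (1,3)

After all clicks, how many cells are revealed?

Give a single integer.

Click 1 (0,4) count=0: revealed 6 new [(0,2) (0,3) (0,4) (1,2) (1,3) (1,4)] -> total=6
Click 2 (1,2) count=3: revealed 0 new [(none)] -> total=6
Click 3 (3,4) count=2: revealed 1 new [(3,4)] -> total=7
Click 4 (1,3) count=1: revealed 0 new [(none)] -> total=7

Answer: 7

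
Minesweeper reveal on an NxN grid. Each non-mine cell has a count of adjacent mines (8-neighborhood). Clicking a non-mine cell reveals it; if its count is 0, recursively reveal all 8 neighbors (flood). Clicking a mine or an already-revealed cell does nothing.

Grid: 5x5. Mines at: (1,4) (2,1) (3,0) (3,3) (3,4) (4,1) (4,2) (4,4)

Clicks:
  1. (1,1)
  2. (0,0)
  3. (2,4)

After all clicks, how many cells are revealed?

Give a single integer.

Click 1 (1,1) count=1: revealed 1 new [(1,1)] -> total=1
Click 2 (0,0) count=0: revealed 7 new [(0,0) (0,1) (0,2) (0,3) (1,0) (1,2) (1,3)] -> total=8
Click 3 (2,4) count=3: revealed 1 new [(2,4)] -> total=9

Answer: 9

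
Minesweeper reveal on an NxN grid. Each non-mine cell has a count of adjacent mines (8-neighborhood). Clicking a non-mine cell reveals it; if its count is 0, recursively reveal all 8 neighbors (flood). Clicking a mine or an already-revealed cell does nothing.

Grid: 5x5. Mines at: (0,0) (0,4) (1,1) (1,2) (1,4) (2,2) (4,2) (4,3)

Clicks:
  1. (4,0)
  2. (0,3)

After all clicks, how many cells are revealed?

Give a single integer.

Answer: 7

Derivation:
Click 1 (4,0) count=0: revealed 6 new [(2,0) (2,1) (3,0) (3,1) (4,0) (4,1)] -> total=6
Click 2 (0,3) count=3: revealed 1 new [(0,3)] -> total=7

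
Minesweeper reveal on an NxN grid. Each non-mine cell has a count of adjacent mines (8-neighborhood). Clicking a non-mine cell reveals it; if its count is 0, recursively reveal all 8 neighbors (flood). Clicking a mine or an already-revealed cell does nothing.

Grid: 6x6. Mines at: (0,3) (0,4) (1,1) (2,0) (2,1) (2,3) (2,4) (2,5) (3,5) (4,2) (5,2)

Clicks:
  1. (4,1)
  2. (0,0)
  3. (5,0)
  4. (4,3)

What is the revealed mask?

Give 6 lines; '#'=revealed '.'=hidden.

Answer: #.....
......
......
##....
##.#..
##....

Derivation:
Click 1 (4,1) count=2: revealed 1 new [(4,1)] -> total=1
Click 2 (0,0) count=1: revealed 1 new [(0,0)] -> total=2
Click 3 (5,0) count=0: revealed 5 new [(3,0) (3,1) (4,0) (5,0) (5,1)] -> total=7
Click 4 (4,3) count=2: revealed 1 new [(4,3)] -> total=8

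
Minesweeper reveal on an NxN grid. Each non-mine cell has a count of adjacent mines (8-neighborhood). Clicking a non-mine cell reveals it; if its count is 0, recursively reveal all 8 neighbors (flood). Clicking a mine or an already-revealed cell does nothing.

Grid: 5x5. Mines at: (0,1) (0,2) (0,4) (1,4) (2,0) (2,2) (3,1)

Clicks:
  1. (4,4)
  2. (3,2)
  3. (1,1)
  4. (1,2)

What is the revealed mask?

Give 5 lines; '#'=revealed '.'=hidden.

Answer: .....
.##..
...##
..###
..###

Derivation:
Click 1 (4,4) count=0: revealed 8 new [(2,3) (2,4) (3,2) (3,3) (3,4) (4,2) (4,3) (4,4)] -> total=8
Click 2 (3,2) count=2: revealed 0 new [(none)] -> total=8
Click 3 (1,1) count=4: revealed 1 new [(1,1)] -> total=9
Click 4 (1,2) count=3: revealed 1 new [(1,2)] -> total=10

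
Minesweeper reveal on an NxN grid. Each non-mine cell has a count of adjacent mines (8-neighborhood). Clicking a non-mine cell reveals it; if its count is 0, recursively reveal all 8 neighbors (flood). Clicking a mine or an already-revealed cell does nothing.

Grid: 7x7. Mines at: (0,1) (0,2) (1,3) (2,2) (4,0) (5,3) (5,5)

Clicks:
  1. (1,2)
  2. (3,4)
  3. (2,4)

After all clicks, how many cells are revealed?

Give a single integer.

Click 1 (1,2) count=4: revealed 1 new [(1,2)] -> total=1
Click 2 (3,4) count=0: revealed 18 new [(0,4) (0,5) (0,6) (1,4) (1,5) (1,6) (2,3) (2,4) (2,5) (2,6) (3,3) (3,4) (3,5) (3,6) (4,3) (4,4) (4,5) (4,6)] -> total=19
Click 3 (2,4) count=1: revealed 0 new [(none)] -> total=19

Answer: 19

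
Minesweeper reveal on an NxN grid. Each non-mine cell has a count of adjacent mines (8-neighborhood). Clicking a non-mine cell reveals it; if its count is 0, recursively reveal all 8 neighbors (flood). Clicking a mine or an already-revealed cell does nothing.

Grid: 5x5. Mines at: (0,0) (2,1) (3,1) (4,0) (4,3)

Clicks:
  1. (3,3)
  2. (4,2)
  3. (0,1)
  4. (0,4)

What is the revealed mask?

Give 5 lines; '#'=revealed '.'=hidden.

Answer: .####
.####
..###
..###
..#..

Derivation:
Click 1 (3,3) count=1: revealed 1 new [(3,3)] -> total=1
Click 2 (4,2) count=2: revealed 1 new [(4,2)] -> total=2
Click 3 (0,1) count=1: revealed 1 new [(0,1)] -> total=3
Click 4 (0,4) count=0: revealed 12 new [(0,2) (0,3) (0,4) (1,1) (1,2) (1,3) (1,4) (2,2) (2,3) (2,4) (3,2) (3,4)] -> total=15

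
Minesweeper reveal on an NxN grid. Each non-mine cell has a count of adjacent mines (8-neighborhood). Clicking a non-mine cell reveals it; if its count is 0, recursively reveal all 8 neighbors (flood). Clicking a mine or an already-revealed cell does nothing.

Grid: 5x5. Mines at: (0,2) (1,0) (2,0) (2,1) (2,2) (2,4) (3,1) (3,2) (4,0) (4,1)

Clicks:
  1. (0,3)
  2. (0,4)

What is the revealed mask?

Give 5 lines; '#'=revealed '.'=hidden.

Click 1 (0,3) count=1: revealed 1 new [(0,3)] -> total=1
Click 2 (0,4) count=0: revealed 3 new [(0,4) (1,3) (1,4)] -> total=4

Answer: ...##
...##
.....
.....
.....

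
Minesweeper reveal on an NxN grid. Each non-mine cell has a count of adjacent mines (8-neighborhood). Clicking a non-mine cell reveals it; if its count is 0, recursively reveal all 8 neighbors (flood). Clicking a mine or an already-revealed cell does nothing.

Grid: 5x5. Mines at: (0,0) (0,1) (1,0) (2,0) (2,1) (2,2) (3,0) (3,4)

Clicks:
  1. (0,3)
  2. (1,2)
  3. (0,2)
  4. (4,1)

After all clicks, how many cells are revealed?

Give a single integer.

Click 1 (0,3) count=0: revealed 8 new [(0,2) (0,3) (0,4) (1,2) (1,3) (1,4) (2,3) (2,4)] -> total=8
Click 2 (1,2) count=3: revealed 0 new [(none)] -> total=8
Click 3 (0,2) count=1: revealed 0 new [(none)] -> total=8
Click 4 (4,1) count=1: revealed 1 new [(4,1)] -> total=9

Answer: 9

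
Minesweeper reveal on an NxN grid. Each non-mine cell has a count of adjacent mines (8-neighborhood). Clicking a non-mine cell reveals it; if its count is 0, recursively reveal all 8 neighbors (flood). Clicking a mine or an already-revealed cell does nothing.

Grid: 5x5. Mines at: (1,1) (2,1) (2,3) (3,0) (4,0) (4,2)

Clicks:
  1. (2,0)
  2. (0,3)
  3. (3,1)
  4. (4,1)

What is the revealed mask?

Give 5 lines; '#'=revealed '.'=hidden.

Click 1 (2,0) count=3: revealed 1 new [(2,0)] -> total=1
Click 2 (0,3) count=0: revealed 6 new [(0,2) (0,3) (0,4) (1,2) (1,3) (1,4)] -> total=7
Click 3 (3,1) count=4: revealed 1 new [(3,1)] -> total=8
Click 4 (4,1) count=3: revealed 1 new [(4,1)] -> total=9

Answer: ..###
..###
#....
.#...
.#...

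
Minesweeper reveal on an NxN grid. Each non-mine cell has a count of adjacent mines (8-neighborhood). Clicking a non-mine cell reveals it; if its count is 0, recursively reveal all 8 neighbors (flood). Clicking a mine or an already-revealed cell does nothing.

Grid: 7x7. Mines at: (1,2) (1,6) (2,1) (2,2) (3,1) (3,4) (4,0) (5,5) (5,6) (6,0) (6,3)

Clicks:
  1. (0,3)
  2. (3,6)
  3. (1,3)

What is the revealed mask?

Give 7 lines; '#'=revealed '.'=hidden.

Click 1 (0,3) count=1: revealed 1 new [(0,3)] -> total=1
Click 2 (3,6) count=0: revealed 6 new [(2,5) (2,6) (3,5) (3,6) (4,5) (4,6)] -> total=7
Click 3 (1,3) count=2: revealed 1 new [(1,3)] -> total=8

Answer: ...#...
...#...
.....##
.....##
.....##
.......
.......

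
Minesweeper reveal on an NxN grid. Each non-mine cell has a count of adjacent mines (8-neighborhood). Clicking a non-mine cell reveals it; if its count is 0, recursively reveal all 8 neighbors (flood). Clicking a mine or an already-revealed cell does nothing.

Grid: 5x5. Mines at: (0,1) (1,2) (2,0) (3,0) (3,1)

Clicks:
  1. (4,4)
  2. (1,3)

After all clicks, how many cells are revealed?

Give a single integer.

Answer: 13

Derivation:
Click 1 (4,4) count=0: revealed 13 new [(0,3) (0,4) (1,3) (1,4) (2,2) (2,3) (2,4) (3,2) (3,3) (3,4) (4,2) (4,3) (4,4)] -> total=13
Click 2 (1,3) count=1: revealed 0 new [(none)] -> total=13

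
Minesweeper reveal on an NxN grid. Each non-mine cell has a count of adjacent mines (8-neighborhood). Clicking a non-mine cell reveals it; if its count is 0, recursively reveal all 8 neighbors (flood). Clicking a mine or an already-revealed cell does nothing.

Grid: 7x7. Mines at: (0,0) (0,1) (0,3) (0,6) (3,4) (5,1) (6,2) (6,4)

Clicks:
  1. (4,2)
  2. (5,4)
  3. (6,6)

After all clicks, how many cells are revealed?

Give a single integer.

Answer: 14

Derivation:
Click 1 (4,2) count=1: revealed 1 new [(4,2)] -> total=1
Click 2 (5,4) count=1: revealed 1 new [(5,4)] -> total=2
Click 3 (6,6) count=0: revealed 12 new [(1,5) (1,6) (2,5) (2,6) (3,5) (3,6) (4,5) (4,6) (5,5) (5,6) (6,5) (6,6)] -> total=14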